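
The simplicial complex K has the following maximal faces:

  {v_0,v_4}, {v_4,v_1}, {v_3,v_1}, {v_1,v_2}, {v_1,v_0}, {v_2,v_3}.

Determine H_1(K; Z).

We work with the vertex ordering v_0 < v_1 < v_2 < v_3 < v_4. The simplices of K, each written with vertices in increasing order, are:

  0-simplices (5): [v_0], [v_1], [v_2], [v_3], [v_4]
  1-simplices (6): [v_0,v_1], [v_0,v_4], [v_1,v_2], [v_1,v_3], [v_1,v_4], [v_2,v_3]

giving chain groups C_0 ≅ Z^5, C_1 ≅ Z^6.

∂_1: C_1 → C_0 is given by ∂[p,q] = [q] − [p]. For instance
  ∂[v_1,v_2] = [v_2] − [v_1].
As a 5×6 matrix over Z this has rank 4, with invariant factors (1,1,1,1).

From H_k ≅ ker(∂_k) / im(∂_{k+1}) we obtain:

  H_1: rank ker ∂_1 − rank ∂_2 = (6 − 4) − 0 = 2, and there is no ∂_2, so H_1 = Z^2.

(K is a triangulation of a wedge of 2 circles.)

H_1 = Z^2.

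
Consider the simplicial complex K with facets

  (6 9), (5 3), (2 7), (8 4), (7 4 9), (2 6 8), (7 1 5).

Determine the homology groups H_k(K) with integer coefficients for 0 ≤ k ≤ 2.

K has 9 vertices, 13 edges, 3 triangles.
rank ∂_0 = 0, rank ∂_1 = 8 ⇒ b_0 = 9 − 0 − 8 = 1; all invariant factors of ∂_1 are 1 so no torsion. So H_0 ≅ Z.
rank ∂_1 = 8, rank ∂_2 = 3 ⇒ b_1 = 13 − 8 − 3 = 2; all invariant factors of ∂_2 are 1 so no torsion. So H_1 ≅ Z^2.
rank ∂_2 = 3, rank ∂_3 = 0 ⇒ b_2 = 3 − 3 − 0 = 0. So H_2 ≅ 0.

H_0 ≅ Z,  H_1 ≅ Z^2,  H_2 = 0.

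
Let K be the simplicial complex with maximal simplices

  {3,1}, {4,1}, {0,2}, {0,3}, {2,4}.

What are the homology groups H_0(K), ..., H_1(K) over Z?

K has 5 vertices, 5 edges.
rank ∂_0 = 0, rank ∂_1 = 4 ⇒ b_0 = 5 − 0 − 4 = 1; all invariant factors of ∂_1 are 1 so no torsion. So H_0 ≅ Z.
rank ∂_1 = 4, rank ∂_2 = 0 ⇒ b_1 = 5 − 4 − 0 = 1. So H_1 ≅ Z.

H_0 ≅ Z,  H_1 ≅ Z.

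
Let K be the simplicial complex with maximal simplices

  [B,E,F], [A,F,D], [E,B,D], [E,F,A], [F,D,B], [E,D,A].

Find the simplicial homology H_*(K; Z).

We work with the vertex ordering A < B < D < E < F. The simplices of K, each written with vertices in increasing order, are:

  0-simplices (5): A, B, D, E, F
  1-simplices (9): AD, AE, AF, BD, BE, BF, DE, DF, EF
  2-simplices (6): ADE, ADF, AEF, BDE, BDF, BEF

giving chain groups C_0 ≅ Z^5, C_1 ≅ Z^9, C_2 ≅ Z^6.

∂_1: C_1 → C_0 is given by ∂[p,q] = [q] − [p]. For instance
  ∂DE = E − D.
The resulting 5×9 matrix has rank 4, and its Smith normal form has invariant factors (1,1,1,1).

∂_2: C_2 → C_1 sends each 2-simplex [p,q,r] to [q,r] − [p,r] + [p,q]. For instance
  ∂ADF = DF − AF + AD,
  ∂BDE = DE − BE + BD.
As a 9×6 matrix over Z this has rank 5, with invariant factors (1,1,1,1,1).

Now H_k = ker ∂_k / im ∂_{k+1}, so:

  H_0: rank C_0 − rank ∂_1 = 5 − 4 = 1, and the invariant factors of ∂_1 are all 1, so H_0 ≅ Z.
  H_1: rank ker ∂_1 − rank ∂_2 = (9 − 4) − 5 = 0, and the invariant factors of ∂_2 are all 1, so H_1 ≅ 0.
  H_2: rank ker ∂_2 − rank ∂_3 = (6 − 5) − 0 = 1, and there is no ∂_3, so H_2 ≅ Z.

As a check, the Euler characteristic is 5 − 9 + 6 = 2, which agrees with 1 − 0 + 1 = 2.
(K is a triangulation of the 2-sphere S^2.)

H_0 = Z,  H_1 = 0,  H_2 = Z.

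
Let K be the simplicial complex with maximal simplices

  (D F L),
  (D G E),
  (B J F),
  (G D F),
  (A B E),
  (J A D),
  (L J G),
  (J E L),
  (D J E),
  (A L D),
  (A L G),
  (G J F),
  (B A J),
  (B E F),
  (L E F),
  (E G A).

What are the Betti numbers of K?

b_0 = 1, b_1 = 2, b_2 = 1.

Order the vertices as A < B < D < E < F < G < J < L. Listing each simplex with vertices in this order, K has dimension 2 with simplices:

  0-simplices (8): A, B, D, E, F, G, J, L
  1-simplices (24): AB, AD, AE, AG, AJ, AL, BE, BF, BJ, DE, DF, DG, DJ, DL, EF, EG, EJ, EL, FG, FJ, FL, GJ, GL, JL
  2-simplices (16): ABE, ABJ, ADJ, ADL, AEG, AGL, BEF, BFJ, DEG, DEJ, DFG, DFL, EFL, EJL, FGJ, GJL

Hence C_0 ≅ Z^8, C_1 ≅ Z^24, C_2 ≅ Z^16.

∂_1: C_1 → C_0 sends each edge [p,q] (with p < q) to q − p. For instance
  ∂BE = E − B.
As a 8×24 matrix over Z this has rank 7, with invariant factors (1,1,1,1,1,1,1).

∂_2: C_2 → C_1 maps a triangle to the signed sum of its edges. For instance
  ∂BEF = EF − BF + BE,
  ∂ADJ = DJ − AJ + AD.
The resulting 24×16 matrix has rank 15, and its Smith normal form has invariant factors (1,1,1,1,1,1,1,1,1,1,1,1,1,1,1).

Reading off H_k = ker ∂_k / im ∂_{k+1}:

  H_0: rank C_0 − rank ∂_1 = 8 − 7 = 1, and the invariant factors of ∂_1 are all 1, so H_0 = Z.
  H_1: rank ker ∂_1 − rank ∂_2 = (24 − 7) − 15 = 2, and the invariant factors of ∂_2 are all 1, so H_1 = Z^2.
  H_2: rank ker ∂_2 − rank ∂_3 = (16 − 15) − 0 = 1, and there is no ∂_3, so H_2 = Z.

(K is a triangulation of the torus T^2.)

Hence the Betti numbers are b_0 = 1, b_1 = 2, b_2 = 1.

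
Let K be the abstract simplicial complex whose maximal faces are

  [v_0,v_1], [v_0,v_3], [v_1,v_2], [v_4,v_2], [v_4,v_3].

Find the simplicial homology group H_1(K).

H_1 = Z.

K has 5 vertices, 5 edges.
rank ∂_1 = 4, rank ∂_2 = 0 ⇒ b_1 = 5 − 4 − 0 = 1. So H_1 = Z.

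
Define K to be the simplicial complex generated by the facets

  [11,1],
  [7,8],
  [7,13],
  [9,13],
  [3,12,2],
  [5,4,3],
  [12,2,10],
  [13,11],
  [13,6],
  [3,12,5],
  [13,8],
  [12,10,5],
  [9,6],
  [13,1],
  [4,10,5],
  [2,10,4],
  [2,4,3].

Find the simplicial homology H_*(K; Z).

Fix the vertex order 1 < 2 < 3 < 4 < 5 < 6 < 7 < 8 < 9 < 10 < 11 < 12 < 13 and write every simplex with vertices in increasing order. Then dim K = 2 and the simplices of K are:

  0-simplices (13): [1], [2], [3], [4], [5], [6], [7], [8], [9], [10], [11], [12], [13]
  1-simplices (21): (21 of them)
  2-simplices (8): [2,3,4], [2,3,12], [2,4,10], [2,10,12], [3,4,5], [3,5,12], [4,5,10], [5,10,12]

so the chain groups are C_0 ≅ Z^13, C_1 ≅ Z^21, C_2 ≅ Z^8.

Boundary ∂_1: C_1 → C_0 maps an edge to its endpoints' difference, ∂[p,q] = q − p. For instance
  ∂[7,13] = [13] − [7].
The resulting 13×21 matrix has rank 11, and its Smith normal form has invariant factors (1,1,1,1,1,1,1,1,1,1,1).

The boundary map ∂_2: C_2 → C_1 maps a triangle to the signed sum of its edges. For instance
  ∂[2,3,12] = [3,12] − [2,12] + [2,3],
  ∂[5,10,12] = [10,12] − [5,12] + [5,10].
As a 21×8 matrix over Z this has rank 7, with invariant factors (1,1,1,1,1,1,1).

Computing H_k = (kernel of ∂_k) / (image of ∂_{k+1}):

  H_0: rank C_0 − rank ∂_1 = 13 − 11 = 2, and the invariant factors of ∂_1 are all 1, so H_0 ≅ Z^2.
  H_1: rank ker ∂_1 − rank ∂_2 = (21 − 11) − 7 = 3, and the invariant factors of ∂_2 are all 1, so H_1 ≅ Z^3.
  H_2: rank ker ∂_2 − rank ∂_3 = (8 − 7) − 0 = 1, and there is no ∂_3, so H_2 ≅ Z.

H_0 = Z^2,  H_1 = Z^3,  H_2 = Z.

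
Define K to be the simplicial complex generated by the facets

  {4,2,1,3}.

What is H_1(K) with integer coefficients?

Take the total order 1 < 2 < 3 < 4 on the vertex set. Then K (dimension 3) consists of the simplices:

  0-simplices (4): [1], [2], [3], [4]
  1-simplices (6): [1,2], [1,3], [1,4], [2,3], [2,4], [3,4]
  2-simplices (4): [1,2,3], [1,2,4], [1,3,4], [2,3,4]
  3-simplices (1): [1,2,3,4]

so the chain groups are C_0 ≅ Z^4, C_1 ≅ Z^6, C_2 ≅ Z^4, C_3 ≅ Z^1.

∂_1: C_1 → C_0 maps an edge to its endpoints' difference, ∂[p,q] = q − p.
The 4×6 boundary matrix has rank 3 and Smith normal form diag(1,1,1).

Boundary ∂_2: C_2 → C_1 maps a triangle to the signed sum of its edges. For instance
  ∂[2,3,4] = [3,4] − [2,4] + [2,3],
  ∂[1,3,4] = [3,4] − [1,4] + [1,3].
The resulting 6×4 matrix has rank 3, and its Smith normal form has invariant factors (1,1,1).

Boundary ∂_3: C_3 → C_2 sends each 3-simplex σ to the alternating sum Σ_i (−1)^i (σ with its i-th vertex removed). For instance
  ∂[1,2,3,4] = [2,3,4] − [1,3,4] + [1,2,4] − [1,2,3].
As a 4×1 matrix over Z this has rank 1, with invariant factors (1).

From H_k ≅ ker(∂_k) / im(∂_{k+1}) we obtain:

  H_1: rank ker ∂_1 − rank ∂_2 = (6 − 3) − 3 = 0, and the invariant factors of ∂_2 are all 1, so H_1 ≅ 0.

H_1 = 0.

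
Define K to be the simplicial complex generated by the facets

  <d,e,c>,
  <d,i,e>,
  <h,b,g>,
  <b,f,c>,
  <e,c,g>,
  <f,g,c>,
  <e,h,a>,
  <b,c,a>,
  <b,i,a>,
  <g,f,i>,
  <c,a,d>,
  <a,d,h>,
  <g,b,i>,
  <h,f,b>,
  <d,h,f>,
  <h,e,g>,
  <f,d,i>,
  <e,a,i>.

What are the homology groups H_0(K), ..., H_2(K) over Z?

H_0 = Z,  H_1 = Z ⊕ Z/2,  H_2 = 0.

We work with the vertex ordering a < b < c < d < e < f < g < h < i. The simplices of K, each written with vertices in increasing order, are:

  0-simplices (9): a, b, c, d, e, f, g, h, i
  1-simplices (27): ab, ac, ad, ae, ah, ai, bc, bf, bg, bh, bi, cd, ce, cf, cg, de, df, dh, di, eg, eh, ei, fg, fh, fi, gh, gi
  2-simplices (18): abc, abi, acd, adh, aeh, aei, bcf, bfh, bgh, bgi, cde, ceg, cfg, dei, dfh, dfi, egh, fgi

so the chain groups are C_0 ≅ Z^9, C_1 ≅ Z^27, C_2 ≅ Z^18.

The boundary map ∂_1: C_1 → C_0 is given by ∂[p,q] = [q] − [p]. For instance
  ∂fi = i − f.
The 9×27 boundary matrix has rank 8 and Smith normal form diag(1,1,1,1,1,1,1,1).

The boundary map ∂_2: C_2 → C_1 acts by ∂[p,q,r] = [q,r] − [p,r] + [p,q]. For instance
  ∂dfh = fh − dh + df,
  ∂dfi = fi − di + df.
As a 27×18 matrix over Z this has rank 18, with invariant factors (1,1,1,1,1,1,1,1,1,1,1,1,1,1,1,1,1,2).

Reading off H_k = ker ∂_k / im ∂_{k+1}:

  H_0: rank C_0 − rank ∂_1 = 9 − 8 = 1, and the invariant factors of ∂_1 are all 1, so H_0 ≅ Z.
  H_1: rank ker ∂_1 − rank ∂_2 = (27 − 8) − 18 = 1, and ∂_2 has invariant factor 2 > 1, so H_1 ≅ Z ⊕ Z/2.
  H_2: rank ker ∂_2 − rank ∂_3 = (18 − 18) − 0 = 0, and there is no ∂_3, so H_2 ≅ 0.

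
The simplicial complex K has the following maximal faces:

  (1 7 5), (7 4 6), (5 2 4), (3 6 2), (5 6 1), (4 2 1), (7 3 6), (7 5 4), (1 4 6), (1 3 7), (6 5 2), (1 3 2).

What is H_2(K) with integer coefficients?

Take the total order 1 < 2 < 3 < 4 < 5 < 6 < 7 on the vertex set. Then K (dimension 2) consists of the simplices:

  0-simplices (7): [1], [2], [3], [4], [5], [6], [7]
  1-simplices (18): [1,2], [1,3], [1,4], [1,5], [1,6], [1,7], [2,3], [2,4], [2,5], [2,6], [3,6], [3,7], [4,5], [4,6], [4,7], [5,6], [5,7], [6,7]
  2-simplices (12): [1,2,3], [1,2,4], [1,3,7], [1,4,6], [1,5,6], [1,5,7], [2,3,6], [2,4,5], [2,5,6], [3,6,7], [4,5,7], [4,6,7]

so the chain groups are C_0 ≅ Z^7, C_1 ≅ Z^18, C_2 ≅ Z^12.

Boundary ∂_1: C_1 → C_0 maps an edge to its endpoints' difference, ∂[p,q] = q − p. For instance
  ∂[4,6] = [6] − [4].
The 7×18 boundary matrix has rank 6 and Smith normal form diag(1,1,1,1,1,1).

The boundary map ∂_2: C_2 → C_1 sends each 2-simplex [p,q,r] to [q,r] − [p,r] + [p,q]. For instance
  ∂[1,2,4] = [2,4] − [1,4] + [1,2],
  ∂[1,5,7] = [5,7] − [1,7] + [1,5].
The resulting 18×12 matrix has rank 12, and its Smith normal form has invariant factors (1,1,1,1,1,1,1,1,1,1,1,2).

Computing H_k = (kernel of ∂_k) / (image of ∂_{k+1}):

  H_2: rank ker ∂_2 − rank ∂_3 = (12 − 12) − 0 = 0, and there is no ∂_3, so H_2 ≅ 0.

H_2 = 0.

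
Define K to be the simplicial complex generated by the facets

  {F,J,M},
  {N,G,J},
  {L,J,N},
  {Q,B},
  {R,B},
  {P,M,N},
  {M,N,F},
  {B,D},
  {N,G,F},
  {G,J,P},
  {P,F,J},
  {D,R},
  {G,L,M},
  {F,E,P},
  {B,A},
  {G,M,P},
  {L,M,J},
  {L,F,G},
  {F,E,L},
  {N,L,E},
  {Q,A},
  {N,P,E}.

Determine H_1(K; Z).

H_1 ≅ Z^4.

Take the total order A < B < D < E < F < G < J < L < M < N < P < Q < R on the vertex set. Then K (dimension 2) consists of the simplices:

  0-simplices (13): A, B, D, E, F, G, J, L, M, N, P, Q, R
  1-simplices (30): AB, AQ, BD, BQ, BR, DR, EF, EL, EN, EP, FG, FJ, FL, FM, FN, FP, GJ, GL, GM, GN, GP, JL, JM, JN, JP, LM, LN, MN, MP, NP
  2-simplices (16): EFL, EFP, ELN, ENP, FGL, FGN, FJM, FJP, FMN, GJN, GJP, GLM, GMP, JLM, JLN, MNP

so the chain groups are C_0 ≅ Z^13, C_1 ≅ Z^30, C_2 ≅ Z^16.

∂_1: C_1 → C_0 sends each edge [p,q] (with p < q) to q − p.
The 13×30 boundary matrix has rank 11 and Smith normal form diag(1,1,1,1,1,1,1,1,1,1,1).

∂_2: C_2 → C_1 maps a triangle to the signed sum of its edges. For instance
  ∂JLN = LN − JN + JL,
  ∂ENP = NP − EP + EN.
The 30×16 boundary matrix has rank 15 and Smith normal form diag(1,1,1,1,1,1,1,1,1,1,1,1,1,1,1).

Reading off H_k = ker ∂_k / im ∂_{k+1}:

  H_1: rank ker ∂_1 − rank ∂_2 = (30 − 11) − 15 = 4, and the invariant factors of ∂_2 are all 1, so H_1 ≅ Z^4.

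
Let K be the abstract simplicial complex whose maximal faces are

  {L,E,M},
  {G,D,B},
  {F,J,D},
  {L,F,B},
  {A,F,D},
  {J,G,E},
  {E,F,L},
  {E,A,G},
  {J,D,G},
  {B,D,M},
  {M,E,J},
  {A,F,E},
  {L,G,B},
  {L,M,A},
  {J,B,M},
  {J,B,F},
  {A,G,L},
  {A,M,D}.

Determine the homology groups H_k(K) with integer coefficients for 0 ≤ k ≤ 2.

K has 9 vertices, 27 edges, 18 triangles.
rank ∂_0 = 0, rank ∂_1 = 8 ⇒ b_0 = 9 − 0 − 8 = 1; all invariant factors of ∂_1 are 1 so no torsion. So H_0 = Z.
rank ∂_1 = 8, rank ∂_2 = 18 ⇒ b_1 = 27 − 8 − 18 = 1; ∂_2 has invariant factor(s) [2] giving torsion. So H_1 = Z × Z/2.
rank ∂_2 = 18, rank ∂_3 = 0 ⇒ b_2 = 18 − 18 − 0 = 0. So H_2 = 0.

H_0 ≅ Z,  H_1 ≅ Z × Z/2,  H_2 = 0.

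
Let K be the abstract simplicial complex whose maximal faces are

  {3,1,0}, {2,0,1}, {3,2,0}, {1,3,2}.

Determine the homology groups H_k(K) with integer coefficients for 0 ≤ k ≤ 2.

H_0 = Z,  H_1 = 0,  H_2 = Z.

Fix the vertex order 0 < 1 < 2 < 3 and write every simplex with vertices in increasing order. Then dim K = 2 and the simplices of K are:

  0-simplices (4): [0], [1], [2], [3]
  1-simplices (6): [0,1], [0,2], [0,3], [1,2], [1,3], [2,3]
  2-simplices (4): [0,1,2], [0,1,3], [0,2,3], [1,2,3]

giving chain groups C_0 ≅ Z^4, C_1 ≅ Z^6, C_2 ≅ Z^4.

Boundary ∂_1: C_1 → C_0 maps an edge to its endpoints' difference, ∂[p,q] = q − p. For instance
  ∂[1,2] = [2] − [1].
The 4×6 boundary matrix has rank 3 and Smith normal form diag(1,1,1).

Boundary ∂_2: C_2 → C_1 maps a triangle to the signed sum of its edges. For instance
  ∂[1,2,3] = [2,3] − [1,3] + [1,2],
  ∂[0,1,2] = [1,2] − [0,2] + [0,1].
The resulting 6×4 matrix has rank 3, and its Smith normal form has invariant factors (1,1,1).

Now H_k = ker ∂_k / im ∂_{k+1}, so:

  H_0: rank C_0 − rank ∂_1 = 4 − 3 = 1, and the invariant factors of ∂_1 are all 1, so H_0 ≅ Z.
  H_1: rank ker ∂_1 − rank ∂_2 = (6 − 3) − 3 = 0, and the invariant factors of ∂_2 are all 1, so H_1 ≅ 0.
  H_2: rank ker ∂_2 − rank ∂_3 = (4 − 3) − 0 = 1, and there is no ∂_3, so H_2 ≅ Z.

As a check, the Euler characteristic is 4 − 6 + 4 = 2, which agrees with 1 − 0 + 1 = 2.
(K is a triangulation of the 2-sphere S^2.)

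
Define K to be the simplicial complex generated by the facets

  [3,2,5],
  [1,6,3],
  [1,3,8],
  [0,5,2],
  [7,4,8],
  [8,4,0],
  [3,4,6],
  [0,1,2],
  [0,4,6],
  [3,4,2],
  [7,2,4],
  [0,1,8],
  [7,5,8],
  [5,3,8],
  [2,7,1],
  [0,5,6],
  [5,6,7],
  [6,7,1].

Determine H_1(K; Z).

Order the vertices as 0 < 1 < 2 < 3 < 4 < 5 < 6 < 7 < 8. Listing each simplex with vertices in this order, K has dimension 2 with simplices:

  0-simplices (9): [0], [1], [2], [3], [4], [5], [6], [7], [8]
  1-simplices (27): (27 of them)
  2-simplices (18): [0,1,2], [0,1,8], [0,2,5], [0,4,6], [0,4,8], [0,5,6], [1,2,7], [1,3,6], [1,3,8], [1,6,7], [2,3,4], [2,3,5], [2,4,7], [3,4,6], [3,5,8], [4,7,8], [5,6,7], [5,7,8]

Hence C_0 ≅ Z^9, C_1 ≅ Z^27, C_2 ≅ Z^18.

∂_1: C_1 → C_0 sends each edge [p,q] (with p < q) to q − p.
This gives a 9×27 integer matrix of rank 8; reducing to Smith normal form yields diagonal entries (1,1,1,1,1,1,1,1).

∂_2: C_2 → C_1 sends each 2-simplex [p,q,r] to [q,r] − [p,r] + [p,q]. For instance
  ∂[4,7,8] = [7,8] − [4,8] + [4,7],
  ∂[0,4,6] = [4,6] − [0,6] + [0,4].
This gives a 27×18 integer matrix of rank 17; reducing to Smith normal form yields diagonal entries (1,1,1,1,1,1,1,1,1,1,1,1,1,1,1,1,1).

Reading off H_k = ker ∂_k / im ∂_{k+1}:

  H_1: rank ker ∂_1 − rank ∂_2 = (27 − 8) − 17 = 2, and the invariant factors of ∂_2 are all 1, so H_1 = Z^2.

H_1 = Z^2.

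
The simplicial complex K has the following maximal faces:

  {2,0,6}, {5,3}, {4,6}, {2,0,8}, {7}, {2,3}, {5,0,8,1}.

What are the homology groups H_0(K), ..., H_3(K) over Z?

K has 9 vertices, 13 edges, 6 triangles, 1 3-simplex.
rank ∂_0 = 0, rank ∂_1 = 7 ⇒ b_0 = 9 − 0 − 7 = 2; all invariant factors of ∂_1 are 1 so no torsion. So H_0 = Z^2.
rank ∂_1 = 7, rank ∂_2 = 5 ⇒ b_1 = 13 − 7 − 5 = 1; all invariant factors of ∂_2 are 1 so no torsion. So H_1 = Z.
rank ∂_2 = 5, rank ∂_3 = 1 ⇒ b_2 = 6 − 5 − 1 = 0; all invariant factors of ∂_3 are 1 so no torsion. So H_2 = 0.
rank ∂_3 = 1, rank ∂_4 = 0 ⇒ b_3 = 1 − 1 − 0 = 0. So H_3 = 0.

H_0 = Z^2,  H_1 = Z,  H_2 = 0,  H_3 = 0.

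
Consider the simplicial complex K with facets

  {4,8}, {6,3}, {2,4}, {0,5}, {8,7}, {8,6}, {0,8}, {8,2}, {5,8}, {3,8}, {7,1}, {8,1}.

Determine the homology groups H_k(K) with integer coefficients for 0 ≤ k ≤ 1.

H_0 = Z,  H_1 = Z^4.

K has 9 vertices, 12 edges.
rank ∂_0 = 0, rank ∂_1 = 8 ⇒ b_0 = 9 − 0 − 8 = 1; all invariant factors of ∂_1 are 1 so no torsion. So H_0 = Z.
rank ∂_1 = 8, rank ∂_2 = 0 ⇒ b_1 = 12 − 8 − 0 = 4. So H_1 = Z^4.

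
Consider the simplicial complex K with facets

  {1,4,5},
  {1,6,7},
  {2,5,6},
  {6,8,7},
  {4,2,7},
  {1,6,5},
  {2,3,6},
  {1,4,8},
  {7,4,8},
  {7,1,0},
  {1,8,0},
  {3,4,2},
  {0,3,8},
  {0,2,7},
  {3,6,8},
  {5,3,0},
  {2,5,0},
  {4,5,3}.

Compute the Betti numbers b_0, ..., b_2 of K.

K has 9 vertices, 27 edges, 18 triangles.
rank ∂_0 = 0, rank ∂_1 = 8 ⇒ b_0 = 9 − 0 − 8 = 1; all invariant factors of ∂_1 are 1 so no torsion. So H_0 = Z.
rank ∂_1 = 8, rank ∂_2 = 18 ⇒ b_1 = 27 − 8 − 18 = 1; ∂_2 has invariant factor(s) [2] giving torsion. So H_1 = Z ⊕ Z/2.
rank ∂_2 = 18, rank ∂_3 = 0 ⇒ b_2 = 18 − 18 − 0 = 0. So H_2 = 0.

b_0 = 1, b_1 = 1, b_2 = 0.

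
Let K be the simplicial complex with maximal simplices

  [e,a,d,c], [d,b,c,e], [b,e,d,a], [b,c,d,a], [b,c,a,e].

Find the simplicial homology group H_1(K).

H_1 ≅ 0.

Fix the vertex order a < b < c < d < e and write every simplex with vertices in increasing order. Then dim K = 3 and the simplices of K are:

  0-simplices (5): a, b, c, d, e
  1-simplices (10): ab, ac, ad, ae, bc, bd, be, cd, ce, de
  2-simplices (10): abc, abd, abe, acd, ace, ade, bcd, bce, bde, cde
  3-simplices (5): abcd, abce, abde, acde, bcde

Hence C_0 ≅ Z^5, C_1 ≅ Z^10, C_2 ≅ Z^10, C_3 ≅ Z^5.

∂_1: C_1 → C_0 sends each edge [p,q] (with p < q) to q − p. For instance
  ∂bc = c − b.
As a 5×10 matrix over Z this has rank 4, with invariant factors (1,1,1,1).

Boundary ∂_2: C_2 → C_1 sends each 2-simplex [p,q,r] to [q,r] − [p,r] + [p,q]. For instance
  ∂cde = de − ce + cd,
  ∂ace = ce − ae + ac.
The resulting 10×10 matrix has rank 6, and its Smith normal form has invariant factors (1,1,1,1,1,1).

∂_3: C_3 → C_2 sends each 3-simplex σ to the alternating sum Σ_i (−1)^i (σ with its i-th vertex removed). For instance
  ∂abce = bce − ace + abe − abc,
  ∂bcde = cde − bde + bce − bcd.
This gives a 10×5 integer matrix of rank 4; reducing to Smith normal form yields diagonal entries (1,1,1,1).

Reading off H_k = ker ∂_k / im ∂_{k+1}:

  H_1: rank ker ∂_1 − rank ∂_2 = (10 − 4) − 6 = 0, and the invariant factors of ∂_2 are all 1, so H_1 ≅ 0.

(K is a triangulation of the 3-sphere S^3.)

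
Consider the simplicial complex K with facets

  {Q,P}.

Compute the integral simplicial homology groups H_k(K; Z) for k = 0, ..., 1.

Take the total order P < Q on the vertex set. Then K (dimension 1) consists of the simplices:

  0-simplices (2): P, Q
  1-simplices (1): PQ

giving chain groups C_0 ≅ Z^2, C_1 ≅ Z^1.

The boundary map ∂_1: C_1 → C_0 sends each edge [p,q] (with p < q) to q − p. For instance
  ∂PQ = Q − P.
As a 2×1 matrix over Z this has rank 1, with invariant factors (1).

Now H_k = ker ∂_k / im ∂_{k+1}, so:

  H_0: rank C_0 − rank ∂_1 = 2 − 1 = 1, and the invariant factors of ∂_1 are all 1, so H_0 ≅ Z.
  H_1: rank ker ∂_1 − rank ∂_2 = (1 − 1) − 0 = 0, and there is no ∂_2, so H_1 ≅ 0.

As a check, the Euler characteristic is 2 − 1 = 1, which agrees with 1 − 0 = 1.

H_0 ≅ Z,  H_1 = 0.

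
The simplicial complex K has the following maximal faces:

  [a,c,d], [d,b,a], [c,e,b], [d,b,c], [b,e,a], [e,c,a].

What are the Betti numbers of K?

Fix the vertex order a < b < c < d < e and write every simplex with vertices in increasing order. Then dim K = 2 and the simplices of K are:

  0-simplices (5): a, b, c, d, e
  1-simplices (9): ab, ac, ad, ae, bc, bd, be, cd, ce
  2-simplices (6): abd, abe, acd, ace, bcd, bce

so the chain groups are C_0 ≅ Z^5, C_1 ≅ Z^9, C_2 ≅ Z^6.

∂_1: C_1 → C_0 sends each edge [p,q] (with p < q) to q − p.
The resulting 5×9 matrix has rank 4, and its Smith normal form has invariant factors (1,1,1,1).

∂_2: C_2 → C_1 acts by ∂[p,q,r] = [q,r] − [p,r] + [p,q]. For instance
  ∂abe = be − ae + ab,
  ∂bcd = cd − bd + bc.
The resulting 9×6 matrix has rank 5, and its Smith normal form has invariant factors (1,1,1,1,1).

Now H_k = ker ∂_k / im ∂_{k+1}, so:

  H_0: rank C_0 − rank ∂_1 = 5 − 4 = 1, and the invariant factors of ∂_1 are all 1, so H_0 = Z.
  H_1: rank ker ∂_1 − rank ∂_2 = (9 − 4) − 5 = 0, and the invariant factors of ∂_2 are all 1, so H_1 = 0.
  H_2: rank ker ∂_2 − rank ∂_3 = (6 − 5) − 0 = 1, and there is no ∂_3, so H_2 = Z.

Hence the Betti numbers are b_0 = 1, b_1 = 0, b_2 = 1.

b_0 = 1, b_1 = 0, b_2 = 1.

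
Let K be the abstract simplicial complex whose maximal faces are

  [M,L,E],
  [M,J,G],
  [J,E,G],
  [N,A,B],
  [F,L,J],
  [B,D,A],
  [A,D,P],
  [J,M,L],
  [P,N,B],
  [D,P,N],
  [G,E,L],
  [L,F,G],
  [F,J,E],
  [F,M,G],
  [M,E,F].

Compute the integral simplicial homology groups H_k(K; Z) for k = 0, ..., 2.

Take the total order A < B < D < E < F < G < J < L < M < N < P on the vertex set. Then K (dimension 2) consists of the simplices:

  0-simplices (11): A, B, D, E, F, G, J, L, M, N, P
  1-simplices (25): AB, AD, AN, AP, BD, BN, BP, DN, DP, EF, EG, EJ, EL, EM, FG, FJ, FL, FM, GJ, GL, GM, JL, JM, LM, NP
  2-simplices (15): ABD, ABN, ADP, BNP, DNP, EFJ, EFM, EGJ, EGL, ELM, FGL, FGM, FJL, GJM, JLM

giving chain groups C_0 ≅ Z^11, C_1 ≅ Z^25, C_2 ≅ Z^15.

∂_1: C_1 → C_0 is given by ∂[p,q] = [q] − [p]. For instance
  ∂JM = M − J.
As a 11×25 matrix over Z this has rank 9, with invariant factors (1,1,1,1,1,1,1,1,1).

∂_2: C_2 → C_1 maps a triangle to the signed sum of its edges. For instance
  ∂DNP = NP − DP + DN,
  ∂EFJ = FJ − EJ + EF.
The resulting 25×15 matrix has rank 15, and its Smith normal form has invariant factors (1,1,1,1,1,1,1,1,1,1,1,1,1,1,2).

Reading off H_k = ker ∂_k / im ∂_{k+1}:

  H_0: rank C_0 − rank ∂_1 = 11 − 9 = 2, and the invariant factors of ∂_1 are all 1, so H_0 ≅ Z^2.
  H_1: rank ker ∂_1 − rank ∂_2 = (25 − 9) − 15 = 1, and ∂_2 has invariant factor 2 > 1, so H_1 ≅ Z ⊕ Z/2.
  H_2: rank ker ∂_2 − rank ∂_3 = (15 − 15) − 0 = 0, and there is no ∂_3, so H_2 ≅ 0.

H_0 ≅ Z^2,  H_1 ≅ Z ⊕ Z/2,  H_2 = 0.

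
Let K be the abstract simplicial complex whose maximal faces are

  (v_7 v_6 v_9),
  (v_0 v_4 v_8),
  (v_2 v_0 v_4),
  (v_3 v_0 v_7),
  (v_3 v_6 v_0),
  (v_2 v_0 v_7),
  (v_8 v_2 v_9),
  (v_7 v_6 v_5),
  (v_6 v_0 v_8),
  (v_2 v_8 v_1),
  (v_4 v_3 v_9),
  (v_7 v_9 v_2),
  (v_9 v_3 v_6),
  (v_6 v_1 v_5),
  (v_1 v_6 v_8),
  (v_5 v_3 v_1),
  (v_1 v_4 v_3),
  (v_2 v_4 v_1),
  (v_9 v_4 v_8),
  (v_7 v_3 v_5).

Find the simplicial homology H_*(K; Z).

H_0 = Z,  H_1 = Z ⊕ Z/2Z,  H_2 = 0.

We work with the vertex ordering v_0 < v_1 < v_2 < v_3 < v_4 < v_5 < v_6 < v_7 < v_8 < v_9. The simplices of K, each written with vertices in increasing order, are:

  0-simplices (10): [v_0], [v_1], [v_2], [v_3], [v_4], [v_5], [v_6], [v_7], [v_8], [v_9]
  1-simplices (30): (30 of them)
  2-simplices (20): (20 of them)

so the chain groups are C_0 ≅ Z^10, C_1 ≅ Z^30, C_2 ≅ Z^20.

The boundary map ∂_1: C_1 → C_0 maps an edge to its endpoints' difference, ∂[p,q] = q − p. For instance
  ∂[v_5,v_7] = [v_7] − [v_5].
The resulting 10×30 matrix has rank 9, and its Smith normal form has invariant factors (1,1,1,1,1,1,1,1,1).

The boundary map ∂_2: C_2 → C_1 sends each 2-simplex [p,q,r] to [q,r] − [p,r] + [p,q]. For instance
  ∂[v_0,v_3,v_7] = [v_3,v_7] − [v_0,v_7] + [v_0,v_3],
  ∂[v_0,v_4,v_8] = [v_4,v_8] − [v_0,v_8] + [v_0,v_4].
The 30×20 boundary matrix has rank 20 and Smith normal form diag(1,1,1,1,1,1,1,1,1,1,1,1,1,1,1,1,1,1,1,2).

Computing H_k = (kernel of ∂_k) / (image of ∂_{k+1}):

  H_0: rank C_0 − rank ∂_1 = 10 − 9 = 1, and the invariant factors of ∂_1 are all 1, so H_0 = Z.
  H_1: rank ker ∂_1 − rank ∂_2 = (30 − 9) − 20 = 1, and ∂_2 has invariant factor 2 > 1, so H_1 = Z ⊕ Z/2Z.
  H_2: rank ker ∂_2 − rank ∂_3 = (20 − 20) − 0 = 0, and there is no ∂_3, so H_2 = 0.

(K is a triangulation of the Klein bottle.)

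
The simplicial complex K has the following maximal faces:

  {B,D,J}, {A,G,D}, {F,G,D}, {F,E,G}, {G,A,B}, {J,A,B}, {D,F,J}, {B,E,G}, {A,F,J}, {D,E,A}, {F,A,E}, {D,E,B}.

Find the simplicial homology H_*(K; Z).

H_0 ≅ Z,  H_1 ≅ Z_2,  H_2 = 0.

Take the total order A < B < D < E < F < G < J on the vertex set. Then K (dimension 2) consists of the simplices:

  0-simplices (7): A, B, D, E, F, G, J
  1-simplices (18): AB, AD, AE, AF, AG, AJ, BD, BE, BG, BJ, DE, DF, DG, DJ, EF, EG, FG, FJ
  2-simplices (12): ABG, ABJ, ADE, ADG, AEF, AFJ, BDE, BDJ, BEG, DFG, DFJ, EFG

so the chain groups are C_0 ≅ Z^7, C_1 ≅ Z^18, C_2 ≅ Z^12.

The boundary map ∂_1: C_1 → C_0 maps an edge to its endpoints' difference, ∂[p,q] = q − p.
This gives a 7×18 integer matrix of rank 6; reducing to Smith normal form yields diagonal entries (1,1,1,1,1,1).

The boundary map ∂_2: C_2 → C_1 acts by ∂[p,q,r] = [q,r] − [p,r] + [p,q]. For instance
  ∂ADE = DE − AE + AD,
  ∂EFG = FG − EG + EF.
This gives a 18×12 integer matrix of rank 12; reducing to Smith normal form yields diagonal entries (1,1,1,1,1,1,1,1,1,1,1,2).

From H_k ≅ ker(∂_k) / im(∂_{k+1}) we obtain:

  H_0: rank C_0 − rank ∂_1 = 7 − 6 = 1, and the invariant factors of ∂_1 are all 1, so H_0 = Z.
  H_1: rank ker ∂_1 − rank ∂_2 = (18 − 6) − 12 = 0, and ∂_2 has invariant factor 2 > 1, so H_1 = Z_2.
  H_2: rank ker ∂_2 − rank ∂_3 = (12 − 12) − 0 = 0, and there is no ∂_3, so H_2 = 0.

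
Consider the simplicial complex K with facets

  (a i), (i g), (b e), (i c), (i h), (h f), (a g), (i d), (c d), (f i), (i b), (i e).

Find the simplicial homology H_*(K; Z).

H_0 ≅ Z,  H_1 ≅ Z^4.

We work with the vertex ordering a < b < c < d < e < f < g < h < i. The simplices of K, each written with vertices in increasing order, are:

  0-simplices (9): a, b, c, d, e, f, g, h, i
  1-simplices (12): ag, ai, be, bi, cd, ci, di, ei, fh, fi, gi, hi

so the chain groups are C_0 ≅ Z^9, C_1 ≅ Z^12.

Boundary ∂_1: C_1 → C_0 sends each edge [p,q] (with p < q) to q − p.
The resulting 9×12 matrix has rank 8, and its Smith normal form has invariant factors (1,1,1,1,1,1,1,1).

Computing H_k = (kernel of ∂_k) / (image of ∂_{k+1}):

  H_0: rank C_0 − rank ∂_1 = 9 − 8 = 1, and the invariant factors of ∂_1 are all 1, so H_0 ≅ Z.
  H_1: rank ker ∂_1 − rank ∂_2 = (12 − 8) − 0 = 4, and there is no ∂_2, so H_1 ≅ Z^4.

(K is a triangulation of a wedge of 4 circles.)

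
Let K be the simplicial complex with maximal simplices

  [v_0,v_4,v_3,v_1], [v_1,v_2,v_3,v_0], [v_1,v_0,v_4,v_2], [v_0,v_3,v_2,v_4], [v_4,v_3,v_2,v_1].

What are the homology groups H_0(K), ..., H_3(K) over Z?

H_0 = Z,  H_1 = 0,  H_2 = 0,  H_3 = Z.

We work with the vertex ordering v_0 < v_1 < v_2 < v_3 < v_4. The simplices of K, each written with vertices in increasing order, are:

  0-simplices (5): [v_0], [v_1], [v_2], [v_3], [v_4]
  1-simplices (10): [v_0,v_1], [v_0,v_2], [v_0,v_3], [v_0,v_4], [v_1,v_2], [v_1,v_3], [v_1,v_4], [v_2,v_3], [v_2,v_4], [v_3,v_4]
  2-simplices (10): [v_0,v_1,v_2], [v_0,v_1,v_3], [v_0,v_1,v_4], [v_0,v_2,v_3], [v_0,v_2,v_4], [v_0,v_3,v_4], [v_1,v_2,v_3], [v_1,v_2,v_4], [v_1,v_3,v_4], [v_2,v_3,v_4]
  3-simplices (5): [v_0,v_1,v_2,v_3], [v_0,v_1,v_2,v_4], [v_0,v_1,v_3,v_4], [v_0,v_2,v_3,v_4], [v_1,v_2,v_3,v_4]

so the chain groups are C_0 ≅ Z^5, C_1 ≅ Z^10, C_2 ≅ Z^10, C_3 ≅ Z^5.

The boundary map ∂_1: C_1 → C_0 is given by ∂[p,q] = [q] − [p]. For instance
  ∂[v_1,v_3] = [v_3] − [v_1].
The resulting 5×10 matrix has rank 4, and its Smith normal form has invariant factors (1,1,1,1).

∂_2: C_2 → C_1 sends each 2-simplex [p,q,r] to [q,r] − [p,r] + [p,q]. For instance
  ∂[v_0,v_1,v_4] = [v_1,v_4] − [v_0,v_4] + [v_0,v_1],
  ∂[v_0,v_2,v_3] = [v_2,v_3] − [v_0,v_3] + [v_0,v_2].
The 10×10 boundary matrix has rank 6 and Smith normal form diag(1,1,1,1,1,1).

Boundary ∂_3: C_3 → C_2 sends each 3-simplex σ to the alternating sum Σ_i (−1)^i (σ with its i-th vertex removed). For instance
  ∂[v_1,v_2,v_3,v_4] = [v_2,v_3,v_4] − [v_1,v_3,v_4] + [v_1,v_2,v_4] − [v_1,v_2,v_3],
  ∂[v_0,v_1,v_2,v_3] = [v_1,v_2,v_3] − [v_0,v_2,v_3] + [v_0,v_1,v_3] − [v_0,v_1,v_2].
The resulting 10×5 matrix has rank 4, and its Smith normal form has invariant factors (1,1,1,1).

Reading off H_k = ker ∂_k / im ∂_{k+1}:

  H_0: rank C_0 − rank ∂_1 = 5 − 4 = 1, and the invariant factors of ∂_1 are all 1, so H_0 ≅ Z.
  H_1: rank ker ∂_1 − rank ∂_2 = (10 − 4) − 6 = 0, and the invariant factors of ∂_2 are all 1, so H_1 ≅ 0.
  H_2: rank ker ∂_2 − rank ∂_3 = (10 − 6) − 4 = 0, and the invariant factors of ∂_3 are all 1, so H_2 ≅ 0.
  H_3: rank ker ∂_3 − rank ∂_4 = (5 − 4) − 0 = 1, and there is no ∂_4, so H_3 ≅ Z.

As a check, the Euler characteristic is 5 − 10 + 10 − 5 = 0, which agrees with 1 − 0 + 0 − 1 = 0.
(K is a triangulation of the 3-sphere S^3.)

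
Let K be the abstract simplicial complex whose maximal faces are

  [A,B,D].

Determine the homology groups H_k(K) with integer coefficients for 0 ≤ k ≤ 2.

H_0 ≅ Z,  H_1 = 0,  H_2 = 0.

Fix the vertex order A < B < D and write every simplex with vertices in increasing order. Then dim K = 2 and the simplices of K are:

  0-simplices (3): A, B, D
  1-simplices (3): AB, AD, BD
  2-simplices (1): ABD

Hence C_0 ≅ Z^3, C_1 ≅ Z^3, C_2 ≅ Z^1.

Boundary ∂_1: C_1 → C_0 is given by ∂[p,q] = [q] − [p]. For instance
  ∂BD = D − B.
As a 3×3 matrix over Z this has rank 2, with invariant factors (1,1).

Boundary ∂_2: C_2 → C_1 acts by ∂[p,q,r] = [q,r] − [p,r] + [p,q]. For instance
  ∂ABD = BD − AD + AB.
This gives a 3×1 integer matrix of rank 1; reducing to Smith normal form yields diagonal entries (1).

Reading off H_k = ker ∂_k / im ∂_{k+1}:

  H_0: rank C_0 − rank ∂_1 = 3 − 2 = 1, and the invariant factors of ∂_1 are all 1, so H_0 = Z.
  H_1: rank ker ∂_1 − rank ∂_2 = (3 − 2) − 1 = 0, and the invariant factors of ∂_2 are all 1, so H_1 = 0.
  H_2: rank ker ∂_2 − rank ∂_3 = (1 − 1) − 0 = 0, and there is no ∂_3, so H_2 = 0.

As a check, the Euler characteristic is 3 − 3 + 1 = 1, which agrees with 1 − 0 + 0 = 1.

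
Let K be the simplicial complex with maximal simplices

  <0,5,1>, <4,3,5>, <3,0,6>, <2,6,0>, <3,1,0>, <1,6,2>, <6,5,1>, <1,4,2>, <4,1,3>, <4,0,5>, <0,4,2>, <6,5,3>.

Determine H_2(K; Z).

H_2 = 0.

Fix the vertex order 0 < 1 < 2 < 3 < 4 < 5 < 6 and write every simplex with vertices in increasing order. Then dim K = 2 and the simplices of K are:

  0-simplices (7): [0], [1], [2], [3], [4], [5], [6]
  1-simplices (18): [0,1], [0,2], [0,3], [0,4], [0,5], [0,6], [1,2], [1,3], [1,4], [1,5], [1,6], [2,4], [2,6], [3,4], [3,5], [3,6], [4,5], [5,6]
  2-simplices (12): [0,1,3], [0,1,5], [0,2,4], [0,2,6], [0,3,6], [0,4,5], [1,2,4], [1,2,6], [1,3,4], [1,5,6], [3,4,5], [3,5,6]

so the chain groups are C_0 ≅ Z^7, C_1 ≅ Z^18, C_2 ≅ Z^12.

Boundary ∂_1: C_1 → C_0 maps an edge to its endpoints' difference, ∂[p,q] = q − p. For instance
  ∂[1,4] = [4] − [1].
The resulting 7×18 matrix has rank 6, and its Smith normal form has invariant factors (1,1,1,1,1,1).

Boundary ∂_2: C_2 → C_1 acts by ∂[p,q,r] = [q,r] − [p,r] + [p,q]. For instance
  ∂[1,2,6] = [2,6] − [1,6] + [1,2],
  ∂[0,2,6] = [2,6] − [0,6] + [0,2].
This gives a 18×12 integer matrix of rank 12; reducing to Smith normal form yields diagonal entries (1,1,1,1,1,1,1,1,1,1,1,2).

Reading off H_k = ker ∂_k / im ∂_{k+1}:

  H_2: rank ker ∂_2 − rank ∂_3 = (12 − 12) − 0 = 0, and there is no ∂_3, so H_2 ≅ 0.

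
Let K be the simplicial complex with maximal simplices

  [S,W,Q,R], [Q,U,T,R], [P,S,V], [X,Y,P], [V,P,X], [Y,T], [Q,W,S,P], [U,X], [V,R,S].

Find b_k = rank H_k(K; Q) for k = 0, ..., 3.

b_0 = 1, b_1 = 2, b_2 = 0, b_3 = 0.

We work with the vertex ordering P < Q < R < S < T < U < V < W < X < Y. The simplices of K, each written with vertices in increasing order, are:

  0-simplices (10): P, Q, R, S, T, U, V, W, X, Y
  1-simplices (23): PQ, PS, PV, PW, PX, PY, QR, QS, QT, QU, QW, RS, RT, RU, RV, RW, SV, SW, TU, TY, UX, VX, XY
  2-simplices (15): PQS, PQW, PSV, PSW, PVX, PXY, QRS, QRT, QRU, QRW, QSW, QTU, RSV, RSW, RTU
  3-simplices (3): PQSW, QRSW, QRTU

giving chain groups C_0 ≅ Z^10, C_1 ≅ Z^23, C_2 ≅ Z^15, C_3 ≅ Z^3.

∂_1: C_1 → C_0 maps an edge to its endpoints' difference, ∂[p,q] = q − p. For instance
  ∂QR = R − Q.
This gives a 10×23 integer matrix of rank 9; reducing to Smith normal form yields diagonal entries (1,1,1,1,1,1,1,1,1).

∂_2: C_2 → C_1 acts by ∂[p,q,r] = [q,r] − [p,r] + [p,q]. For instance
  ∂QSW = SW − QW + QS,
  ∂PSW = SW − PW + PS.
This gives a 23×15 integer matrix of rank 12; reducing to Smith normal form yields diagonal entries (1,1,1,1,1,1,1,1,1,1,1,1).

∂_3: C_3 → C_2 sends each 3-simplex σ to the alternating sum Σ_i (−1)^i (σ with its i-th vertex removed). For instance
  ∂QRSW = RSW − QSW + QRW − QRS,
  ∂QRTU = RTU − QTU + QRU − QRT.
As a 15×3 matrix over Z this has rank 3, with invariant factors (1,1,1).

Now H_k = ker ∂_k / im ∂_{k+1}, so:

  H_0: rank C_0 − rank ∂_1 = 10 − 9 = 1, and the invariant factors of ∂_1 are all 1, so H_0 ≅ Z.
  H_1: rank ker ∂_1 − rank ∂_2 = (23 − 9) − 12 = 2, and the invariant factors of ∂_2 are all 1, so H_1 ≅ Z^2.
  H_2: rank ker ∂_2 − rank ∂_3 = (15 − 12) − 3 = 0, and the invariant factors of ∂_3 are all 1, so H_2 ≅ 0.
  H_3: rank ker ∂_3 − rank ∂_4 = (3 − 3) − 0 = 0, and there is no ∂_4, so H_3 ≅ 0.

Hence the Betti numbers are b_0 = 1, b_1 = 2, b_2 = 0, b_3 = 0.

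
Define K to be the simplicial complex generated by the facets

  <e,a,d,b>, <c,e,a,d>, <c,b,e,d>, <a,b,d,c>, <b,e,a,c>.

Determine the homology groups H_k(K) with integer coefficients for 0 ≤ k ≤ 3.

Order the vertices as a < b < c < d < e. Listing each simplex with vertices in this order, K has dimension 3 with simplices:

  0-simplices (5): a, b, c, d, e
  1-simplices (10): ab, ac, ad, ae, bc, bd, be, cd, ce, de
  2-simplices (10): abc, abd, abe, acd, ace, ade, bcd, bce, bde, cde
  3-simplices (5): abcd, abce, abde, acde, bcde

so the chain groups are C_0 ≅ Z^5, C_1 ≅ Z^10, C_2 ≅ Z^10, C_3 ≅ Z^5.

∂_1: C_1 → C_0 sends each edge [p,q] (with p < q) to q − p. For instance
  ∂cd = d − c.
The resulting 5×10 matrix has rank 4, and its Smith normal form has invariant factors (1,1,1,1).

Boundary ∂_2: C_2 → C_1 sends each 2-simplex [p,q,r] to [q,r] − [p,r] + [p,q]. For instance
  ∂bde = de − be + bd,
  ∂ade = de − ae + ad.
As a 10×10 matrix over Z this has rank 6, with invariant factors (1,1,1,1,1,1).

∂_3: C_3 → C_2 sends each 3-simplex σ to the alternating sum Σ_i (−1)^i (σ with its i-th vertex removed). For instance
  ∂acde = cde − ade + ace − acd,
  ∂abce = bce − ace + abe − abc.
The resulting 10×5 matrix has rank 4, and its Smith normal form has invariant factors (1,1,1,1).

Computing H_k = (kernel of ∂_k) / (image of ∂_{k+1}):

  H_0: rank C_0 − rank ∂_1 = 5 − 4 = 1, and the invariant factors of ∂_1 are all 1, so H_0 ≅ Z.
  H_1: rank ker ∂_1 − rank ∂_2 = (10 − 4) − 6 = 0, and the invariant factors of ∂_2 are all 1, so H_1 ≅ 0.
  H_2: rank ker ∂_2 − rank ∂_3 = (10 − 6) − 4 = 0, and the invariant factors of ∂_3 are all 1, so H_2 ≅ 0.
  H_3: rank ker ∂_3 − rank ∂_4 = (5 − 4) − 0 = 1, and there is no ∂_4, so H_3 ≅ Z.

(K is a triangulation of the 3-sphere S^3.)

H_0 = Z,  H_1 = 0,  H_2 = 0,  H_3 = Z.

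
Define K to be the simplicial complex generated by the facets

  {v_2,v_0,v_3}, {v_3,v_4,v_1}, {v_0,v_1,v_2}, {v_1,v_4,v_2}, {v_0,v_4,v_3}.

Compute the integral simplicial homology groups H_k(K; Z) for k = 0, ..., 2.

H_0 ≅ Z,  H_1 ≅ Z,  H_2 = 0.

Order the vertices as v_0 < v_1 < v_2 < v_3 < v_4. Listing each simplex with vertices in this order, K has dimension 2 with simplices:

  0-simplices (5): [v_0], [v_1], [v_2], [v_3], [v_4]
  1-simplices (10): [v_0,v_1], [v_0,v_2], [v_0,v_3], [v_0,v_4], [v_1,v_2], [v_1,v_3], [v_1,v_4], [v_2,v_3], [v_2,v_4], [v_3,v_4]
  2-simplices (5): [v_0,v_1,v_2], [v_0,v_2,v_3], [v_0,v_3,v_4], [v_1,v_2,v_4], [v_1,v_3,v_4]

so the chain groups are C_0 ≅ Z^5, C_1 ≅ Z^10, C_2 ≅ Z^5.

∂_1: C_1 → C_0 sends each edge [p,q] (with p < q) to q − p. For instance
  ∂[v_1,v_2] = [v_2] − [v_1].
This gives a 5×10 integer matrix of rank 4; reducing to Smith normal form yields diagonal entries (1,1,1,1).

∂_2: C_2 → C_1 maps a triangle to the signed sum of its edges. For instance
  ∂[v_1,v_2,v_4] = [v_2,v_4] − [v_1,v_4] + [v_1,v_2],
  ∂[v_0,v_2,v_3] = [v_2,v_3] − [v_0,v_3] + [v_0,v_2].
The resulting 10×5 matrix has rank 5, and its Smith normal form has invariant factors (1,1,1,1,1).

From H_k ≅ ker(∂_k) / im(∂_{k+1}) we obtain:

  H_0: rank C_0 − rank ∂_1 = 5 − 4 = 1, and the invariant factors of ∂_1 are all 1, so H_0 = Z.
  H_1: rank ker ∂_1 − rank ∂_2 = (10 − 4) − 5 = 1, and the invariant factors of ∂_2 are all 1, so H_1 = Z.
  H_2: rank ker ∂_2 − rank ∂_3 = (5 − 5) − 0 = 0, and there is no ∂_3, so H_2 = 0.

As a check, the Euler characteristic is 5 − 10 + 5 = 0, which agrees with 1 − 1 + 0 = 0.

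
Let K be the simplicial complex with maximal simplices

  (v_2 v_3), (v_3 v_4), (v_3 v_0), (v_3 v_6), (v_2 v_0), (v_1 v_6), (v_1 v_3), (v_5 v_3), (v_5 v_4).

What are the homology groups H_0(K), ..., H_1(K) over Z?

H_0 = Z,  H_1 = Z^3.

Fix the vertex order v_0 < v_1 < v_2 < v_3 < v_4 < v_5 < v_6 and write every simplex with vertices in increasing order. Then dim K = 1 and the simplices of K are:

  0-simplices (7): [v_0], [v_1], [v_2], [v_3], [v_4], [v_5], [v_6]
  1-simplices (9): [v_0,v_2], [v_0,v_3], [v_1,v_3], [v_1,v_6], [v_2,v_3], [v_3,v_4], [v_3,v_5], [v_3,v_6], [v_4,v_5]

Hence C_0 ≅ Z^7, C_1 ≅ Z^9.

The boundary map ∂_1: C_1 → C_0 maps an edge to its endpoints' difference, ∂[p,q] = q − p. For instance
  ∂[v_4,v_5] = [v_5] − [v_4].
The 7×9 boundary matrix has rank 6 and Smith normal form diag(1,1,1,1,1,1).

From H_k ≅ ker(∂_k) / im(∂_{k+1}) we obtain:

  H_0: rank C_0 − rank ∂_1 = 7 − 6 = 1, and the invariant factors of ∂_1 are all 1, so H_0 = Z.
  H_1: rank ker ∂_1 − rank ∂_2 = (9 − 6) − 0 = 3, and there is no ∂_2, so H_1 = Z^3.

As a check, the Euler characteristic is 7 − 9 = -2, which agrees with 1 − 3 = -2.
(K is a triangulation of a wedge of 3 circles.)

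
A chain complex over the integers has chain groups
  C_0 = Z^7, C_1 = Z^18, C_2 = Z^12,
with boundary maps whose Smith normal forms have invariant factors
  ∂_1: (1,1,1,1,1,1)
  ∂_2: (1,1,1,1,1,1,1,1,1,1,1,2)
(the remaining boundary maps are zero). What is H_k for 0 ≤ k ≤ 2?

H_0 ≅ Z,  H_1 ≅ Z_2,  H_2 = 0.

H_0: b_0 = 7 − 0 − 6 = 1; torsion from ∂_1 factors > 1: none. So H_0 ≅ Z.
H_1: b_1 = 18 − 6 − 12 = 0; torsion from ∂_2 factors > 1: [2]. So H_1 ≅ Z_2.
H_2: b_2 = 12 − 12 − 0 = 0; torsion from ∂_3 factors > 1: none. So H_2 ≅ 0.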